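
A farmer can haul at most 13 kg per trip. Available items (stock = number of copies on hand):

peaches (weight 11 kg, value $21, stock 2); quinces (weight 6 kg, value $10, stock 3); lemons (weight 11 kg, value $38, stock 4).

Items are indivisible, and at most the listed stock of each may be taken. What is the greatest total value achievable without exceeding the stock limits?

$38

Top feasible selections:
- 1×lemons: weight 11, value 38
- 1×peaches: weight 11, value 21
- 2×quinces: weight 12, value 20
Best: $38.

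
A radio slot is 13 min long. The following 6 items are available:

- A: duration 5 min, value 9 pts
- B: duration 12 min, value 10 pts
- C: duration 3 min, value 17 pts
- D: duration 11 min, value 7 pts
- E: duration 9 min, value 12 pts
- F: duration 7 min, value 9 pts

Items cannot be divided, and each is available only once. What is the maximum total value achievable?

29 pts

Check high-value combinations within 13 min:
- C+E: duration 3+9=12, value 17+12=29
- A+C: duration 5+3=8, value 9+17=26
- C+F: duration 3+7=10, value 17+9=26
- A+F: duration 5+7=12, value 9+9=18
Best: 29 pts.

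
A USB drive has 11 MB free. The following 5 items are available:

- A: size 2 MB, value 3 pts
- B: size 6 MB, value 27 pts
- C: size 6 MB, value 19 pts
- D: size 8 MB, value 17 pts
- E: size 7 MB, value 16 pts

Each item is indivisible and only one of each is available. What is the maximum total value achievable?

Check high-value combinations within 11 MB:
- A+B: size 2+6=8, value 3+27=30
- B: size 6, value 27
- A+C: size 2+6=8, value 3+19=22
- A+D: size 2+8=10, value 3+17=20
- C: size 6, value 19
Best: 30 pts.

30 pts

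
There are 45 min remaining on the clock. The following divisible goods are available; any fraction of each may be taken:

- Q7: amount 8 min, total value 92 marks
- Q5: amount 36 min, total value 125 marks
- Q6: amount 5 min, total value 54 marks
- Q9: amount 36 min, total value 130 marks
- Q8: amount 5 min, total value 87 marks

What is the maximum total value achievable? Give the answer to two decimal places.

330.50

Take in order of value per unit:
- Q8 (87/5 per unit): all 5 → value 87, running total 87.00
- Q7 (92/8 per unit): all 8 → value 92, running total 179.00
- Q6 (54/5 per unit): all 5 → value 54, running total 233.00
- Q9 (130/36 per unit): 27 of 36 → value 27×130/36 = 97.5000, running total 330.50
Total 330.50.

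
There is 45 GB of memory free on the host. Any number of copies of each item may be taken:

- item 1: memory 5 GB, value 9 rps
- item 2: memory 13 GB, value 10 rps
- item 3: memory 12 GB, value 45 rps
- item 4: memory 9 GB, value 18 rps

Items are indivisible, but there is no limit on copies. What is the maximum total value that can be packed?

Best value-per-unit is item 3 at 45/12; filling with it alone gives 3×45 = 135.
Optimal mix: 3×item 3 + 1×item 4 → memory 45, value 153.

153 rps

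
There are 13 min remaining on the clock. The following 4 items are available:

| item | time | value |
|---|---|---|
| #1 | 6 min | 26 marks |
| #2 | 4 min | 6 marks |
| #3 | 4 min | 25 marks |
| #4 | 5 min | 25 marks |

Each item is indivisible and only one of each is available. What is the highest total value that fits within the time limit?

56 marks

This is a 0/1 knapsack; check combinations near the capacity.
- #2+#3+#4: time 4+4+5=13, value 6+25+25=56
- #1+#3: time 6+4=10, value 26+25=51
- #1+#4: time 6+5=11, value 26+25=51
Best: 56 marks.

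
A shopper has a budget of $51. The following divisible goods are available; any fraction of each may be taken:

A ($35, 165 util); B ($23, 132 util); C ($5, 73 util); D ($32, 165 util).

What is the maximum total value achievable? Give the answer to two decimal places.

Take in order of value per unit:
- C (73/5 per unit): all 5 → value 73, running total 73.00
- B (132/23 per unit): all 23 → value 132, running total 205.00
- D (165/32 per unit): 23 of 32 → value 23×165/32 = 118.5938, running total 323.59
Total 323.59.

323.59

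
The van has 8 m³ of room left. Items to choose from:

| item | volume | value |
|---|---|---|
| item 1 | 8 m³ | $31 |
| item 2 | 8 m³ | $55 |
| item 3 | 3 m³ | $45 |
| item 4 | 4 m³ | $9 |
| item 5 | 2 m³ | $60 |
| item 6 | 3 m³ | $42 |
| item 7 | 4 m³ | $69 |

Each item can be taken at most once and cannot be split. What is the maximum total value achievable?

$147

Check high-value combinations within 8 m³:
- item 3+item 5+item 6: volume 3+2+3=8, value 45+60+42=147
- item 5+item 7: volume 2+4=6, value 60+69=129
- item 3+item 7: volume 3+4=7, value 45+69=114
Best: $147.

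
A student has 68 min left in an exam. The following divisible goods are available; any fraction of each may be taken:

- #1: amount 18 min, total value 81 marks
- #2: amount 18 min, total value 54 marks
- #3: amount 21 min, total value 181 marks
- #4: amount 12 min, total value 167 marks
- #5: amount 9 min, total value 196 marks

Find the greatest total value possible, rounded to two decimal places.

Take in order of value per unit:
- #5 (196/9 per unit): all 9 → value 196, running total 196.00
- #4 (167/12 per unit): all 12 → value 167, running total 363.00
- #3 (181/21 per unit): all 21 → value 181, running total 544.00
- #1 (81/18 per unit): all 18 → value 81, running total 625.00
- #2 (54/18 per unit): 8 of 18 → value 8×54/18 = 24.0000, running total 649.00
Total 649.00.

649.00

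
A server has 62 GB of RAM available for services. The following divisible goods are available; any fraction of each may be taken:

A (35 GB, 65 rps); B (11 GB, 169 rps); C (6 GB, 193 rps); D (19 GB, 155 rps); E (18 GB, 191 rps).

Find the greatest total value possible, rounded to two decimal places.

Take in order of value per unit:
- C (193/6 per unit): all 6 → value 193, running total 193.00
- B (169/11 per unit): all 11 → value 169, running total 362.00
- E (191/18 per unit): all 18 → value 191, running total 553.00
- D (155/19 per unit): all 19 → value 155, running total 708.00
- A (65/35 per unit): 8 of 35 → value 8×65/35 = 14.8571, running total 722.86
Total 722.86.

722.86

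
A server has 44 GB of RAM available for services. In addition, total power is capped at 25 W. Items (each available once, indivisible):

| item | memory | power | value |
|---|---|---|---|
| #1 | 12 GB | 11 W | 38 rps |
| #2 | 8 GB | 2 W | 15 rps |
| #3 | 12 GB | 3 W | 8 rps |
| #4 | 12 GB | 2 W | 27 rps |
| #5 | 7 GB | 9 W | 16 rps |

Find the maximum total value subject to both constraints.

Feasible sets respecting both limits:
- #1+#2+#4+#5: memory 39, power 24, value 96
- #1+#3+#4+#5: memory 43, power 25, value 89
- #1+#2+#3+#4: memory 44, power 18, value 88
Best: 96 rps.

96 rps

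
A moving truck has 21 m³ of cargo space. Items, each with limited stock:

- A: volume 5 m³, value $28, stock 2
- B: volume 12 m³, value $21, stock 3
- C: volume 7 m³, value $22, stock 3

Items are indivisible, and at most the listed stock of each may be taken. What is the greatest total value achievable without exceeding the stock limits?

$78

Best selections within volume 21 and stock limits:
- 2×A + 1×C: volume 17, value 78
- 1×A + 2×C: volume 19, value 72
- 3×C: volume 21, value 66
Best: $78.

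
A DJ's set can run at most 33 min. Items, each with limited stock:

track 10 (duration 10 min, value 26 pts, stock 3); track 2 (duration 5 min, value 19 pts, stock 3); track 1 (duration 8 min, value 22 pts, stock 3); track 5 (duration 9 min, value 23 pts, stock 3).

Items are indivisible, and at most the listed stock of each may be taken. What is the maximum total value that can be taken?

105 pts

Top feasible selections:
- 1×track 10 + 3×track 2 + 1×track 1: duration 33, value 105
- 3×track 2 + 2×track 5: duration 33, value 103
Best: 105 pts.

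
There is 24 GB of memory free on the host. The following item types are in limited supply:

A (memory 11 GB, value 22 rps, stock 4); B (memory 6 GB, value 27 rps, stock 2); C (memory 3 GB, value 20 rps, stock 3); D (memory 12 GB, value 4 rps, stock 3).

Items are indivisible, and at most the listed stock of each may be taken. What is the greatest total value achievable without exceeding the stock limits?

114 rps

Top feasible selections:
- 2×B + 3×C: memory 21, value 114
- 2×B + 2×C: memory 18, value 94
Best: 114 rps.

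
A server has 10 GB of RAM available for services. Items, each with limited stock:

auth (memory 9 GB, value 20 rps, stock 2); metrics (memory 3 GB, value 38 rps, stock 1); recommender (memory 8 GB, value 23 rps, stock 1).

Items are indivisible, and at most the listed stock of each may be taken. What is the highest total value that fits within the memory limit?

Top feasible selections:
- 1×metrics: memory 3, value 38
- 1×recommender: memory 8, value 23
Best: 38 rps.

38 rps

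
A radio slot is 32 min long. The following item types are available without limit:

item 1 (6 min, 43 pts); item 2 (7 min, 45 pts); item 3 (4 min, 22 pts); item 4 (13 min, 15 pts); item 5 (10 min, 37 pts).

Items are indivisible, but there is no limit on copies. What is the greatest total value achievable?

Best value-per-unit is item 1 at 43/6; filling with it alone gives 5×43 = 215.
Optimal mix: 3×item 1 + 2×item 2 → duration 32, value 219.

219 pts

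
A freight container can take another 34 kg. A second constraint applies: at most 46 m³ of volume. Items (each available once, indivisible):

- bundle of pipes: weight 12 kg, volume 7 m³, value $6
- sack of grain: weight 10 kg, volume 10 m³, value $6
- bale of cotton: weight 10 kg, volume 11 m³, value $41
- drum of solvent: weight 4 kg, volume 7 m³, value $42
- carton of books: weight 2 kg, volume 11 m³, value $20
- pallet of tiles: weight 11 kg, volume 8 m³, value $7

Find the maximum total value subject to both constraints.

Feasible sets respecting both limits:
- bale of cotton+drum of solvent+carton of books+pallet of tiles: weight 27, volume 37, value 110
- bundle of pipes+bale of cotton+drum of solvent+carton of books: weight 28, volume 36, value 109
- sack of grain+bale of cotton+drum of solvent+carton of books: weight 26, volume 39, value 109
Best: $110.

$110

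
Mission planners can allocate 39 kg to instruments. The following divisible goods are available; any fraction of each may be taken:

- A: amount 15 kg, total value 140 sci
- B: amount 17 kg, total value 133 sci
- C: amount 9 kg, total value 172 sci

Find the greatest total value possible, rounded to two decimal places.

Take in order of value per unit:
- C (172/9 per unit): all 9 → value 172, running total 172.00
- A (140/15 per unit): all 15 → value 140, running total 312.00
- B (133/17 per unit): 15 of 17 → value 15×133/17 = 117.3529, running total 429.35
Total 429.35.

429.35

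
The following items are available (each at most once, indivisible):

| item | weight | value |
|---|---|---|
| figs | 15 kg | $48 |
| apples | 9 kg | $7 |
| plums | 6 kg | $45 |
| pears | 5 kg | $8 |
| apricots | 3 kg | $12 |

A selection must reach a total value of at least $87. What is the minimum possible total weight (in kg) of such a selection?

Subsets with value ≥ 87, sorted by total weight:
- figs+plums: weight 21, value 93
- figs+plums+apricots: weight 24, value 105
- figs+plums+pears: weight 26, value 101
- figs+plums+pears+apricots: weight 29, value 113
Minimum weight: 21 kg.

21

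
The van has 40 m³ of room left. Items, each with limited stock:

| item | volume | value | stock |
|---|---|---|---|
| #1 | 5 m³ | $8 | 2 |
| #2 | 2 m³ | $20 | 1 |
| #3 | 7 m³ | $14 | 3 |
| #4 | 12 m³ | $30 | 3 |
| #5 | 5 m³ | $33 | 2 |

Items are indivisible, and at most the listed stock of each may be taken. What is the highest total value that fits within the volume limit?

Top feasible selections:
- 1×#2 + 2×#4 + 2×#5: volume 36, value 146
- 1×#2 + 2×#3 + 1×#4 + 2×#5: volume 38, value 144
- 1×#1 + 1×#2 + 1×#3 + 1×#4 + 2×#5: volume 36, value 138
- 1×#1 + 1×#2 + 3×#3 + 2×#5: volume 38, value 136
Best: $146.

$146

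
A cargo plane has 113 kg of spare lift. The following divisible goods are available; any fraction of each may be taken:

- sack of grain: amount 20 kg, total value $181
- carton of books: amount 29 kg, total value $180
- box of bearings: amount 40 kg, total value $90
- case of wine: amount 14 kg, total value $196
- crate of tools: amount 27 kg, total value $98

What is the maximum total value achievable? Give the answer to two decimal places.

Take in order of value per unit:
- case of wine (196/14 per unit): all 14 → value 196, running total 196.00
- sack of grain (181/20 per unit): all 20 → value 181, running total 377.00
- carton of books (180/29 per unit): all 29 → value 180, running total 557.00
- crate of tools (98/27 per unit): all 27 → value 98, running total 655.00
- box of bearings (90/40 per unit): 23 of 40 → value 23×90/40 = 51.7500, running total 706.75
Total 706.75.

706.75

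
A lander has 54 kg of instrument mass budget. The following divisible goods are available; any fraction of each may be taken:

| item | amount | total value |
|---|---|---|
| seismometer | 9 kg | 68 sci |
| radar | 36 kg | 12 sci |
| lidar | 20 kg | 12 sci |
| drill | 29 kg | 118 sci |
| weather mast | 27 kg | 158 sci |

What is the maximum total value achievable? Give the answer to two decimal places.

Take in order of value per unit:
- seismometer (68/9 per unit): all 9 → value 68, running total 68.00
- weather mast (158/27 per unit): all 27 → value 158, running total 226.00
- drill (118/29 per unit): 18 of 29 → value 18×118/29 = 73.2414, running total 299.24
Total 299.24.

299.24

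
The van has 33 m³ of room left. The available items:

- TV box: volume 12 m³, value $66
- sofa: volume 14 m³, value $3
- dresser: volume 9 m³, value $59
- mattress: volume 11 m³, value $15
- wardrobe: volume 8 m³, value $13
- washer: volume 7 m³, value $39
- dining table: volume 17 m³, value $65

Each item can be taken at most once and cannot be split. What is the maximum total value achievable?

Check high-value combinations within 33 m³:
- TV box+dresser+washer: volume 12+9+7=28, value 66+59+39=164
- dresser+washer+dining table: volume 9+7+17=33, value 59+39+65=163
- TV box+dresser+mattress: volume 12+9+11=32, value 66+59+15=140
Best: $164.

$164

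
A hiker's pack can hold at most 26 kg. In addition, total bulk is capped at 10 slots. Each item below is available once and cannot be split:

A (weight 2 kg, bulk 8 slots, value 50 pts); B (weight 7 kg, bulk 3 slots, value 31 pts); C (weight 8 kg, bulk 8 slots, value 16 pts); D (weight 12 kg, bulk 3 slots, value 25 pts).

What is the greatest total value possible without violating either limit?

56 pts

Feasible sets respecting both limits:
- B+D: weight 19, bulk 6, value 56
- A: weight 2, bulk 8, value 50
- B: weight 7, bulk 3, value 31
Best: 56 pts.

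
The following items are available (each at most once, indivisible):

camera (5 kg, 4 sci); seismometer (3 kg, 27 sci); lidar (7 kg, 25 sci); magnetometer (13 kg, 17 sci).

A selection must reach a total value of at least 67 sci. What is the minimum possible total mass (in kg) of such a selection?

Subsets with value ≥ 67, sorted by total mass:
- seismometer+lidar+magnetometer: mass 23, value 69
- camera+seismometer+lidar+magnetometer: mass 28, value 73
Minimum mass: 23 kg.

23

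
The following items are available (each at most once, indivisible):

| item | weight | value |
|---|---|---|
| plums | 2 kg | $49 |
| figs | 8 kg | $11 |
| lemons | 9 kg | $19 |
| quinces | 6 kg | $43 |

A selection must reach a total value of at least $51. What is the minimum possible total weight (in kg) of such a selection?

8

Subsets with value ≥ 51, sorted by total weight:
- plums+quinces: weight 8, value 92
- plums+figs: weight 10, value 60
- plums+lemons: weight 11, value 68
Minimum weight: 8 kg.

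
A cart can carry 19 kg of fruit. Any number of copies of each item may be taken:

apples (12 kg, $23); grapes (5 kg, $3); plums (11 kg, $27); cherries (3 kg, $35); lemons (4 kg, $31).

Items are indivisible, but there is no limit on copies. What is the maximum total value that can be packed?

$210

Best value-per-unit is cherries at 35/3, and filling with it alone uses weight 6×3=18. No mix of the others beats 6×35 = 210.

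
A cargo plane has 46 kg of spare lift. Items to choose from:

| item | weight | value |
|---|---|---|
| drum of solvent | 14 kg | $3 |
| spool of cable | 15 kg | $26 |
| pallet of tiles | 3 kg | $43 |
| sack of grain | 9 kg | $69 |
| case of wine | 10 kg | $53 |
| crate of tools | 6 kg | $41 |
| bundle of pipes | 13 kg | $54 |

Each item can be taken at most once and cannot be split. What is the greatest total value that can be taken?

$260

Check high-value combinations within 46 kg:
- pallet of tiles+sack of grain+case of wine+crate of tools+bundle of pipes: weight 3+9+10+6+13=41, value 43+69+53+41+54=260
- spool of cable+pallet of tiles+sack of grain+crate of tools+bundle of pipes: weight 15+3+9+6+13=46, value 26+43+69+41+54=233
- spool of cable+pallet of tiles+sack of grain+case of wine+crate of tools: weight 15+3+9+10+6=43, value 26+43+69+53+41=232
- pallet of tiles+sack of grain+case of wine+bundle of pipes: weight 3+9+10+13=35, value 43+69+53+54=219
Best: $260.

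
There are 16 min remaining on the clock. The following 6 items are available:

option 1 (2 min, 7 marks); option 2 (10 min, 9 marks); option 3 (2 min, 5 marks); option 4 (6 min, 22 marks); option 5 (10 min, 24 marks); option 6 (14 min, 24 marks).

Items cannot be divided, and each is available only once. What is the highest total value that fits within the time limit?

46 marks

Check high-value combinations within 16 min:
- option 4+option 5: time 6+10=16, value 22+24=46
- option 1+option 3+option 5: time 2+2+10=14, value 7+5+24=36
- option 1+option 3+option 4: time 2+2+6=10, value 7+5+22=34
Best: 46 marks.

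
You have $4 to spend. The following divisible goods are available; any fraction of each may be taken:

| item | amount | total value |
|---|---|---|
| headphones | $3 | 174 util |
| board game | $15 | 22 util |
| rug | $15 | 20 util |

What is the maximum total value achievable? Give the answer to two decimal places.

175.47

Take in order of value per unit:
- headphones (174/3 per unit): all 3 → value 174, running total 174.00
- board game (22/15 per unit): 1 of 15 → value 1×22/15 = 1.4667, running total 175.47
Total 175.47.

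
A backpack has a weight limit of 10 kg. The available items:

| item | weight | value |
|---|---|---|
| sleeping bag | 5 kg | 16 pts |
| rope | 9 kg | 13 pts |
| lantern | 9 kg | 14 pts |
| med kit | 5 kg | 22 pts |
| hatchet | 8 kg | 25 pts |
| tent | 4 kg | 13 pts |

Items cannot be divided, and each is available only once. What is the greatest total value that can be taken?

This is a 0/1 knapsack; check combinations near the capacity.
- sleeping bag+med kit: weight 5+5=10, value 16+22=38
- med kit+tent: weight 5+4=9, value 22+13=35
- sleeping bag+tent: weight 5+4=9, value 16+13=29
- hatchet: weight 8, value 25
- med kit: weight 5, value 22
Best: 38 pts.

38 pts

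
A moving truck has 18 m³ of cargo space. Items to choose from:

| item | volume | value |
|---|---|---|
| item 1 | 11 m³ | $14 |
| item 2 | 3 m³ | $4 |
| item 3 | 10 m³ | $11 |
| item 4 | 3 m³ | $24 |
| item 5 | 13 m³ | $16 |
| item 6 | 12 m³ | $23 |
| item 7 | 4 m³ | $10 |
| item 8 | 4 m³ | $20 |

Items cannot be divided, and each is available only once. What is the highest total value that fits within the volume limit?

Check high-value combinations within 18 m³:
- item 2+item 4+item 7+item 8: volume 3+3+4+4=14, value 4+24+10+20=58
- item 1+item 4+item 8: volume 11+3+4=18, value 14+24+20=58
- item 3+item 4+item 8: volume 10+3+4=17, value 11+24+20=55
- item 4+item 7+item 8: volume 3+4+4=11, value 24+10+20=54
Best: $58.

$58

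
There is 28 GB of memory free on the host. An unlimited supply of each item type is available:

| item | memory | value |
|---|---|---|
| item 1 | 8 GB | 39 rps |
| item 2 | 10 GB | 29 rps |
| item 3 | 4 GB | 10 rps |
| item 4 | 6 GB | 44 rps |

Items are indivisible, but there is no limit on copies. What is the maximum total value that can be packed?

Best value-per-unit is item 4 at 44/6; filling with it alone gives 4×44 = 176.
Optimal mix: 1×item 3 + 4×item 4 → memory 28, value 186.

186 rps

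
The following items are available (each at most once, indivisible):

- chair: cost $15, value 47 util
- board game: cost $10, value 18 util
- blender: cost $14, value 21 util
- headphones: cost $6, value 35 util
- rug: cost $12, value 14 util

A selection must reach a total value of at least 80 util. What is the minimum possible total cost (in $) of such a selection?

Subsets with value ≥ 80, sorted by total cost:
- chair+headphones: cost 21, value 82
- chair+board game+headphones: cost 31, value 100
- chair+headphones+rug: cost 33, value 96
- chair+blender+headphones: cost 35, value 103
Minimum cost: 21 $.

21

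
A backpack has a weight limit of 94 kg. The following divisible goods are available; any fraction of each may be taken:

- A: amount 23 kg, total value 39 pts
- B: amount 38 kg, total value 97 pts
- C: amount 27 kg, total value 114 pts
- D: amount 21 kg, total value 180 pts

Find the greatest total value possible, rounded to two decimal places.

404.57

Take in order of value per unit:
- D (180/21 per unit): all 21 → value 180, running total 180.00
- C (114/27 per unit): all 27 → value 114, running total 294.00
- B (97/38 per unit): all 38 → value 97, running total 391.00
- A (39/23 per unit): 8 of 23 → value 8×39/23 = 13.5652, running total 404.57
Total 404.57.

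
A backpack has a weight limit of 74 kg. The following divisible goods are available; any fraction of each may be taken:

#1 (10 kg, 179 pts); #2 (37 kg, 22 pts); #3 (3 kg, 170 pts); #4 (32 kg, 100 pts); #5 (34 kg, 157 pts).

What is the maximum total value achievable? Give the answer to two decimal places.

590.38

Take in order of value per unit:
- #3 (170/3 per unit): all 3 → value 170, running total 170.00
- #1 (179/10 per unit): all 10 → value 179, running total 349.00
- #5 (157/34 per unit): all 34 → value 157, running total 506.00
- #4 (100/32 per unit): 27 of 32 → value 27×100/32 = 84.3750, running total 590.38
Total 590.38.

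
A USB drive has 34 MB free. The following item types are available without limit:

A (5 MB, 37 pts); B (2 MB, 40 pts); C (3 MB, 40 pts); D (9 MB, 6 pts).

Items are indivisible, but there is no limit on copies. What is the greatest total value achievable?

Best value-per-unit is B at 40/2, and filling with it alone uses size 17×2=34. No mix of the others beats 17×40 = 680.

680 pts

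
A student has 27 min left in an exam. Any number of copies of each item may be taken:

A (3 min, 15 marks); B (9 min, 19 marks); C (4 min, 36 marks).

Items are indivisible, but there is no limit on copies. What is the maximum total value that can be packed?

Best value-per-unit is C at 36/4; filling with it alone gives 6×36 = 216.
Optimal mix: 1×A + 6×C → time 27, value 231.

231 marks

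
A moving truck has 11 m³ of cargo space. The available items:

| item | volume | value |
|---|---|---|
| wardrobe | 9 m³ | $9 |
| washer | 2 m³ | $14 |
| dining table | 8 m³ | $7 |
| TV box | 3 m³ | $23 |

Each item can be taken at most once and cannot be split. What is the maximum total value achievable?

Check high-value combinations within 11 m³:
- washer+TV box: volume 2+3=5, value 14+23=37
- dining table+TV box: volume 8+3=11, value 7+23=30
- TV box: volume 3, value 23
- wardrobe+washer: volume 9+2=11, value 9+14=23
- washer+dining table: volume 2+8=10, value 14+7=21
Best: $37.

$37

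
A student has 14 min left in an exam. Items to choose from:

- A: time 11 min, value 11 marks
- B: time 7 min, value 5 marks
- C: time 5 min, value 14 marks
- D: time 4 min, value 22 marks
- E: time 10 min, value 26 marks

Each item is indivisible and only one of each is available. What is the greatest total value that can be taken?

Check high-value combinations within 14 min:
- D+E: time 4+10=14, value 22+26=48
- C+D: time 5+4=9, value 14+22=36
- B+D: time 7+4=11, value 5+22=27
Best: 48 marks.

48 marks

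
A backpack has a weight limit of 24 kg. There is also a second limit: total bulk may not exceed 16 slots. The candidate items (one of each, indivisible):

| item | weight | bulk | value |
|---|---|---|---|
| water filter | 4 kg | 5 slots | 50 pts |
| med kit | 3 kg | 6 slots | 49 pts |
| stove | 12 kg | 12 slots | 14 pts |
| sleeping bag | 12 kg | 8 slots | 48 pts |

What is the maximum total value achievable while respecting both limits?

Feasible sets respecting both limits:
- water filter+med kit: weight 7, bulk 11, value 99
- water filter+sleeping bag: weight 16, bulk 13, value 98
- med kit+sleeping bag: weight 15, bulk 14, value 97
- water filter: weight 4, bulk 5, value 50
Best: 99 pts.

99 pts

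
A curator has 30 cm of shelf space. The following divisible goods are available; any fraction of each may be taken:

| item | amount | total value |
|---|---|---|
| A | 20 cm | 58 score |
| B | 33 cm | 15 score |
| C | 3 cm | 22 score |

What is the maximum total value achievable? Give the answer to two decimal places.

83.18

Take in order of value per unit:
- C (22/3 per unit): all 3 → value 22, running total 22.00
- A (58/20 per unit): all 20 → value 58, running total 80.00
- B (15/33 per unit): 7 of 33 → value 7×15/33 = 3.1818, running total 83.18
Total 83.18.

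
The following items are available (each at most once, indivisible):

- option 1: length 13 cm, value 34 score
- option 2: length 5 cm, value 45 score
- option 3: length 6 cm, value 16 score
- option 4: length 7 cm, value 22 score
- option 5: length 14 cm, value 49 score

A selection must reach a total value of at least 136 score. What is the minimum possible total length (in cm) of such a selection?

38

Subsets with value ≥ 136, sorted by total length:
- option 1+option 2+option 3+option 5: length 38, value 144
- option 1+option 2+option 4+option 5: length 39, value 150
- option 1+option 2+option 3+option 4+option 5: length 45, value 166
Minimum length: 38 cm.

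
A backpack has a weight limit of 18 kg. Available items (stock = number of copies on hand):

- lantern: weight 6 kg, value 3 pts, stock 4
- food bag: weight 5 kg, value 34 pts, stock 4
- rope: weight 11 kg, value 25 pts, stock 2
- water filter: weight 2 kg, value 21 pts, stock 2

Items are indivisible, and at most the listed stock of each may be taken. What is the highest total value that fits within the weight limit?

123 pts

Best selections within weight 18 and stock limits:
- 3×food bag + 1×water filter: weight 17, value 123
- 2×food bag + 2×water filter: weight 14, value 110
- 3×food bag: weight 15, value 102
- 1×lantern + 2×food bag + 1×water filter: weight 18, value 92
Best: 123 pts.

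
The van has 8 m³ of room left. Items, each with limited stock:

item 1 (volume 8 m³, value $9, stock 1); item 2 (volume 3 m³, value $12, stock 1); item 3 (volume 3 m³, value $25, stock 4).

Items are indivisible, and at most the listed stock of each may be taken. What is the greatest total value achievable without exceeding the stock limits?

$50

Best selections within volume 8 and stock limits:
- 2×item 3: volume 6, value 50
- 1×item 2 + 1×item 3: volume 6, value 37
- 1×item 3: volume 3, value 25
Best: $50.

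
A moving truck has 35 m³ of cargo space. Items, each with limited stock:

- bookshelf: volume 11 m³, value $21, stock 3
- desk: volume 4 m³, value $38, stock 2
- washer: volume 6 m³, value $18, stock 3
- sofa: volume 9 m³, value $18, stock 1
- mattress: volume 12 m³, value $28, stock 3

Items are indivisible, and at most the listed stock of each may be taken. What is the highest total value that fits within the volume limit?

Top feasible selections:
- 2×desk + 3×washer + 1×sofa: volume 35, value 148
- 2×desk + 2×washer + 1×mattress: volume 32, value 140
Best: $148.

$148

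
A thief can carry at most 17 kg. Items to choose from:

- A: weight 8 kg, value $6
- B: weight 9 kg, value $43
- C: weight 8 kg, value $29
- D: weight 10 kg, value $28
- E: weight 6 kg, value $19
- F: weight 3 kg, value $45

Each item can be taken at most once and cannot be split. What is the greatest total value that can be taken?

$93

This is a 0/1 knapsack; check combinations near the capacity.
- C+E+F: weight 8+6+3=17, value 29+19+45=93
- B+F: weight 9+3=12, value 43+45=88
- C+F: weight 8+3=11, value 29+45=74
- D+F: weight 10+3=13, value 28+45=73
- B+C: weight 9+8=17, value 43+29=72
Best: $93.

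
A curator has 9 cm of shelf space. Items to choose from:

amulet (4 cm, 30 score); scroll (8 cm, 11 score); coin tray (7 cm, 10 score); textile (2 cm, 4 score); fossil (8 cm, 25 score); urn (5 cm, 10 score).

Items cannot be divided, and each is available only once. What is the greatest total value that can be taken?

Check high-value combinations within 9 cm:
- amulet+urn: length 4+5=9, value 30+10=40
- amulet+textile: length 4+2=6, value 30+4=34
- amulet: length 4, value 30
Best: 40 score.

40 score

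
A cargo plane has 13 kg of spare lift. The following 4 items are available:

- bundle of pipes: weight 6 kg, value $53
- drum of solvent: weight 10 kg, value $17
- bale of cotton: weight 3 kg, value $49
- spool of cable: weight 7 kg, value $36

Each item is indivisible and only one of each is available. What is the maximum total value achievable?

This is a 0/1 knapsack; check combinations near the capacity.
- bundle of pipes+bale of cotton: weight 6+3=9, value 53+49=102
- bundle of pipes+spool of cable: weight 6+7=13, value 53+36=89
- bale of cotton+spool of cable: weight 3+7=10, value 49+36=85
- drum of solvent+bale of cotton: weight 10+3=13, value 17+49=66
Best: $102.

$102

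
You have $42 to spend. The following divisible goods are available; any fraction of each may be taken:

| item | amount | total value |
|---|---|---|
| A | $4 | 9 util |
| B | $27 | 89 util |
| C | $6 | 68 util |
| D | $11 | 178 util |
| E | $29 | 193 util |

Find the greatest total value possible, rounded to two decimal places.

Take in order of value per unit:
- D (178/11 per unit): all 11 → value 178, running total 178.00
- C (68/6 per unit): all 6 → value 68, running total 246.00
- E (193/29 per unit): 25 of 29 → value 25×193/29 = 166.3793, running total 412.38
Total 412.38.

412.38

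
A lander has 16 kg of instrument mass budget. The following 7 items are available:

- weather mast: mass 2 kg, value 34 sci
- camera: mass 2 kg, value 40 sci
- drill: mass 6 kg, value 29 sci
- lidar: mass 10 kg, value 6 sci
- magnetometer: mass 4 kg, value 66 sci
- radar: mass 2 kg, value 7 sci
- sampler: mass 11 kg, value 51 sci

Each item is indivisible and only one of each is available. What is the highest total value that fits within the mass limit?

Check high-value combinations within 16 kg:
- weather mast+camera+drill+magnetometer+radar: mass 2+2+6+4+2=16, value 34+40+29+66+7=176
- weather mast+camera+drill+magnetometer: mass 2+2+6+4=14, value 34+40+29+66=169
- weather mast+camera+magnetometer+radar: mass 2+2+4+2=10, value 34+40+66+7=147
- camera+drill+magnetometer+radar: mass 2+6+4+2=14, value 40+29+66+7=142
Best: 176 sci.

176 sci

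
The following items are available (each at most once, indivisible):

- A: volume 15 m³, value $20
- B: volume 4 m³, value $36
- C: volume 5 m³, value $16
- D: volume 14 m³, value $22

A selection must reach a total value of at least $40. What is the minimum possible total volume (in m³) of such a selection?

Subsets with value ≥ 40, sorted by total volume:
- B+C: volume 9, value 52
- B+D: volume 18, value 58
Minimum volume: 9 m³.

9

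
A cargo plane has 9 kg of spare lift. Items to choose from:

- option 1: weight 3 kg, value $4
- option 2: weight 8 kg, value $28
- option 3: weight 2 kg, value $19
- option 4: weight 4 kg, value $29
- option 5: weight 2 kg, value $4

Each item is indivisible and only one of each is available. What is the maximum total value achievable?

$52

Check high-value combinations within 9 kg:
- option 3+option 4+option 5: weight 2+4+2=8, value 19+29+4=52
- option 1+option 3+option 4: weight 3+2+4=9, value 4+19+29=52
- option 3+option 4: weight 2+4=6, value 19+29=48
Best: $52.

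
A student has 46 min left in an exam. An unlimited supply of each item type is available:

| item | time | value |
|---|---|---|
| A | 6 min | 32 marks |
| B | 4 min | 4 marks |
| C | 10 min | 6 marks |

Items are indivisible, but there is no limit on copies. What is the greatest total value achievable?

228 marks

Best value-per-unit is A at 32/6; filling with it alone gives 7×32 = 224.
Optimal mix: 7×A + 1×B → time 46, value 228.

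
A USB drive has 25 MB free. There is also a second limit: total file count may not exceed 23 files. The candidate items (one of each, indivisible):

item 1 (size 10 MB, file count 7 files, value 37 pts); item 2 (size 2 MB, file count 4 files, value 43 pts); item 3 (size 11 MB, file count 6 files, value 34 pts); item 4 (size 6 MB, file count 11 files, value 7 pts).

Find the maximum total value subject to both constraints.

114 pts

Feasible sets respecting both limits:
- item 1+item 2+item 3: size 23, file count 17, value 114
- item 1+item 2+item 4: size 18, file count 22, value 87
- item 2+item 3+item 4: size 19, file count 21, value 84
- item 1+item 2: size 12, file count 11, value 80
Best: 114 pts.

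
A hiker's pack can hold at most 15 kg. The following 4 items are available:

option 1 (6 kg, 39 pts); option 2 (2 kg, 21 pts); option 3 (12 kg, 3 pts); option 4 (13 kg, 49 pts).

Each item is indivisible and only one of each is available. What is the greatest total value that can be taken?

Check high-value combinations within 15 kg:
- option 2+option 4: weight 2+13=15, value 21+49=70
- option 1+option 2: weight 6+2=8, value 39+21=60
- option 4: weight 13, value 49
- option 1: weight 6, value 39
- option 2+option 3: weight 2+12=14, value 21+3=24
Best: 70 pts.

70 pts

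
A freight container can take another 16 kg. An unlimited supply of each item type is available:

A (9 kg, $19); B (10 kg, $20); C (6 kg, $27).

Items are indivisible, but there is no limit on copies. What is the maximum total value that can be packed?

Best value-per-unit is C at 27/6, and filling with it alone uses weight 2×6=12. No mix of the others beats 2×27 = 54.

$54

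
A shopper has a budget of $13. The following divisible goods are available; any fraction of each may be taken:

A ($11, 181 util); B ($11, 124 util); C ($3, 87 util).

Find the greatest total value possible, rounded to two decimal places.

251.55

Take in order of value per unit:
- C (87/3 per unit): all 3 → value 87, running total 87.00
- A (181/11 per unit): 10 of 11 → value 10×181/11 = 164.5455, running total 251.55
Total 251.55.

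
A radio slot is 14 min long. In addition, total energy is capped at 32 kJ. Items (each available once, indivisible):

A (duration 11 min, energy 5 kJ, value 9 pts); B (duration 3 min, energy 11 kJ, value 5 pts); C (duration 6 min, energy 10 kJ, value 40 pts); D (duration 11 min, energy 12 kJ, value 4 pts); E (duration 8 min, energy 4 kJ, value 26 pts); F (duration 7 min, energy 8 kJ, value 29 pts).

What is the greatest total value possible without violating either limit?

69 pts

Feasible sets respecting both limits:
- C+F: duration 13, energy 18, value 69
- C+E: duration 14, energy 14, value 66
- B+C: duration 9, energy 21, value 45
- C: duration 6, energy 10, value 40
Best: 69 pts.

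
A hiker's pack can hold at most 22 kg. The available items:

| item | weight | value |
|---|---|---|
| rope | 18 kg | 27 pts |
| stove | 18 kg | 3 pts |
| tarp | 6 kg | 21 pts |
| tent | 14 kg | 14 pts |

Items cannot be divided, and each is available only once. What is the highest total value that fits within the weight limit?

35 pts

Check high-value combinations within 22 kg:
- tarp+tent: weight 6+14=20, value 21+14=35
- rope: weight 18, value 27
- tarp: weight 6, value 21
- tent: weight 14, value 14
Best: 35 pts.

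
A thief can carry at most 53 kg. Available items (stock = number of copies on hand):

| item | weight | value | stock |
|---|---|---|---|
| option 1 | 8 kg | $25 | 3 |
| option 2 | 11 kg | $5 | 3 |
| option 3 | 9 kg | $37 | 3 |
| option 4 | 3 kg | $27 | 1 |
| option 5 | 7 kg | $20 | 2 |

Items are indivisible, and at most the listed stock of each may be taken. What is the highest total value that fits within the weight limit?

Top feasible selections:
- 2×option 1 + 3×option 3 + 1×option 4 + 1×option 5: weight 53, value 208
- 1×option 1 + 3×option 3 + 1×option 4 + 2×option 5: weight 52, value 203
Best: $208.

$208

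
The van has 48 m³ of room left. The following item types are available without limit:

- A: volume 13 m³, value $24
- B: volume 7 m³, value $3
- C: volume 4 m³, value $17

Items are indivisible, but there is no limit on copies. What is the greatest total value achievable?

Best value-per-unit is C at 17/4, and filling with it alone uses volume 12×4=48. No mix of the others beats 12×17 = 204.

$204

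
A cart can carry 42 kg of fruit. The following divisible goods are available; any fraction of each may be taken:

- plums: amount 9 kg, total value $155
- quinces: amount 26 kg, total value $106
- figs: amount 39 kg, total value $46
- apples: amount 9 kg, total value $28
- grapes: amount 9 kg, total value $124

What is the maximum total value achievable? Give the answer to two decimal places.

376.85

Take in order of value per unit:
- plums (155/9 per unit): all 9 → value 155, running total 155.00
- grapes (124/9 per unit): all 9 → value 124, running total 279.00
- quinces (106/26 per unit): 24 of 26 → value 24×106/26 = 97.8462, running total 376.85
Total 376.85.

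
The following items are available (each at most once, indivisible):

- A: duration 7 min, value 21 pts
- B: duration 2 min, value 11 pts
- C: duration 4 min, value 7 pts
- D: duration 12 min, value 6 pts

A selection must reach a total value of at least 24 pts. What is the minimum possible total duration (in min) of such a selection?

Subsets with value ≥ 24, sorted by total duration:
- A+B: duration 9, value 32
- A+C: duration 11, value 28
Minimum duration: 9 min.

9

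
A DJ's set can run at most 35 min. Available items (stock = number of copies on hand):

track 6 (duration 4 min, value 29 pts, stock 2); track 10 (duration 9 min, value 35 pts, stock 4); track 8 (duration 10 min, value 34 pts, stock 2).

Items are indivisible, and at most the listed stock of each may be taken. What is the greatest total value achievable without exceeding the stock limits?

163 pts

Best selections within duration 35 and stock limits:
- 2×track 6 + 3×track 10: duration 35, value 163
- 1×track 6 + 3×track 10: duration 31, value 134
- 1×track 6 + 2×track 10 + 1×track 8: duration 32, value 133
- 1×track 6 + 1×track 10 + 2×track 8: duration 33, value 132
Best: 163 pts.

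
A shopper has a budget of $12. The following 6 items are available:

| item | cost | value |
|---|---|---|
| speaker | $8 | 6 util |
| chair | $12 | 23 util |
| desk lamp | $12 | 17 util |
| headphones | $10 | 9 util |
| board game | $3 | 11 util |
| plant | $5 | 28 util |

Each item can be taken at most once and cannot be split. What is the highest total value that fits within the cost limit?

Check high-value combinations within $12:
- board game+plant: cost 3+5=8, value 11+28=39
- plant: cost 5, value 28
- chair: cost 12, value 23
- speaker+board game: cost 8+3=11, value 6+11=17
- desk lamp: cost 12, value 17
Best: 39 util.

39 util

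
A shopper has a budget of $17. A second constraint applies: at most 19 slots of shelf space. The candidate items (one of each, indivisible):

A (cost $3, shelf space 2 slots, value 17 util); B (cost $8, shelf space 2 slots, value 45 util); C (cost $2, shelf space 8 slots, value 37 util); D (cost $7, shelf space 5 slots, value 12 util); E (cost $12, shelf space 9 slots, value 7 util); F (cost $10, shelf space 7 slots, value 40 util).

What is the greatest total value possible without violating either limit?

99 util

Feasible sets respecting both limits:
- A+B+C: cost 13, shelf space 12, value 99
- B+C+D: cost 17, shelf space 15, value 94
- A+C+F: cost 15, shelf space 17, value 94
- B+C: cost 10, shelf space 10, value 82
Best: 99 util.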